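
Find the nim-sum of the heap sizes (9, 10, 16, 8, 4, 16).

15

Nim-sum: 9 ⊕ 10 ⊕ 16 ⊕ 8 ⊕ 4 ⊕ 16 = 15.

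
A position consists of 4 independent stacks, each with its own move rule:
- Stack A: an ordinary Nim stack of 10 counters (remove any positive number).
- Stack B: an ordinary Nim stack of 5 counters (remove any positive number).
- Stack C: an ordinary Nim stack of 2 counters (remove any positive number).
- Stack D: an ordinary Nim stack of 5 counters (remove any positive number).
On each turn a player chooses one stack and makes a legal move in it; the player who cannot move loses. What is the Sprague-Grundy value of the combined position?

8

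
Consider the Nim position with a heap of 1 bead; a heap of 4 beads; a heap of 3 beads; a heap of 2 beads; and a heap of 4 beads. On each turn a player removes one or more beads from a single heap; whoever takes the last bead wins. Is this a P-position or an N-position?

P-position

Compute the nim-sum pairwise:
1 ⊕ 4 = 5
5 ⊕ 3 = 6
6 ⊕ 2 = 4
4 ⊕ 4 = 0
The nim-sum is 0, so this is a P-position: the player to move is in a losing position under optimal play.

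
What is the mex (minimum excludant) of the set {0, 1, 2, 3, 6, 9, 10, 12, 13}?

4

The values 0, 1, 2, 3 are all present; 4 is the first non-negative integer missing from the set.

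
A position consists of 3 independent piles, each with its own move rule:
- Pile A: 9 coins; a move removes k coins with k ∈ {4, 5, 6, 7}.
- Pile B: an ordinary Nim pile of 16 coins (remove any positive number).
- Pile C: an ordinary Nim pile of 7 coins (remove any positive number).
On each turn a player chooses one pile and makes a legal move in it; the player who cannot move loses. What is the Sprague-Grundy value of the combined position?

21

For pile A, compute g(0), g(1), … with moves {4, 5, 6, 7}:
g(0) = mex{} = 0
g(1) = mex{} = 0
g(2) = mex{} = 0
g(3) = mex{} = 0
g(4) = mex{0} = 1
g(5) = mex{0} = 1
g(6) = mex{0} = 1
g(7) = mex{0} = 1
g(8) = mex{0,1} = 2
g(9) = mex{0,1} = 2
So g(9) = 2.
Pile B is a plain Nim pile of size 16, so its Grundy value is 16.
Pile C is a plain Nim pile of size 7, so its Grundy value is 7.
The value of a disjunctive sum is the nim-sum of the parts.
Combined value = 2 XOR 16 XOR 7 = 21.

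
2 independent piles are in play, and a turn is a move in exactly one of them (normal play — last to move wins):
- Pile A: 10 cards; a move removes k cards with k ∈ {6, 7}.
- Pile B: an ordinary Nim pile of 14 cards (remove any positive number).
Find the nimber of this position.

15

For pile A, compute g(0), g(1), … with moves {6, 7}:
g(0) = mex{} = 0
g(1) = mex{} = 0
g(2) = mex{} = 0
g(3) = mex{} = 0
g(4) = mex{} = 0
g(5) = mex{} = 0
g(6) = mex{0} = 1
g(7) = mex{0} = 1
g(8) = mex{0} = 1
g(9) = mex{0} = 1
g(10) = mex{0} = 1
So g(10) = 1.
Pile B is a plain Nim pile of size 14, so its Grundy value is 14.
By the Sprague-Grundy theorem, the Grundy value of a sum of independent games is the XOR of the component values.
Combined value = 1 ⊕ 14 = 15.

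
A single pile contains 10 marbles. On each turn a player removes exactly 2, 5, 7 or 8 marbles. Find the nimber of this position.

0

Build the Grundy sequence with g(k) = mex{g(k−s) : s ∈ {2, 5, 7, 8}, s ≤ k}:
g(0) = mex{} = 0
g(1) = mex{} = 0
g(2) = mex{0} = 1
g(3) = mex{0} = 1
g(4) = mex{1} = 0
g(5) = mex{0,1} = 2
g(6) = mex{0} = 1
g(7) = mex{0,1,2} = 3
g(8) = mex{0,1} = 2
g(9) = mex{0,1,3} = 2
g(10) = mex{1,2} = 0
So g(10) = 0.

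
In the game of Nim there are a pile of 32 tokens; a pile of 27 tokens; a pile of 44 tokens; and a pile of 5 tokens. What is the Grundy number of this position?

18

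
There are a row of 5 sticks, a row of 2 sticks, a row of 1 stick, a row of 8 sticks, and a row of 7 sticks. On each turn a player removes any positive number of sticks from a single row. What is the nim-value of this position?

9

In binary:
  0101  (5)
  0010  (2)
  0001  (1)
  1000  (8)
  0111  (7)
  ----
  1001  (9)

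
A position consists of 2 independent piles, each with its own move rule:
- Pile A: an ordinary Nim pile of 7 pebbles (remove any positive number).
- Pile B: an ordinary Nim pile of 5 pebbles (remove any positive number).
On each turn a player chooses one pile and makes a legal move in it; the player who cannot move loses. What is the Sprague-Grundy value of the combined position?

2

Pile A is a plain Nim pile of size 7, so its Grundy value is 7.
Pile B is a plain Nim pile of size 5, so its Grundy value is 5.
The value of a disjunctive sum is the nim-sum of the parts.
Combined value = 7 ⊕ 5 = 2.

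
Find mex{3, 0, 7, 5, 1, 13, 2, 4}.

6

The values 0, 1, 2, 3, 4, 5 are all present; 6 is the first non-negative integer missing from the set.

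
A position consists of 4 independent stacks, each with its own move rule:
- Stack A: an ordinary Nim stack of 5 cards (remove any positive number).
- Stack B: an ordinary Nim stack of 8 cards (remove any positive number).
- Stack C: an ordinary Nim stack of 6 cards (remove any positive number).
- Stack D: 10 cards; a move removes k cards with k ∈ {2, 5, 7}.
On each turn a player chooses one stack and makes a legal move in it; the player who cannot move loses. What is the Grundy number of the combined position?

11

Stack A is a plain Nim stack of size 5, so its Grundy value is 5.
Stack B is a plain Nim stack of size 8, so its Grundy value is 8.
Stack C is a plain Nim stack of size 6, so its Grundy value is 6.
Grundy values for stack D (subtraction set {2, 5, 7}):
g(0) = mex{} = 0
g(1) = mex{} = 0
g(2) = mex{0} = 1
g(3) = mex{0} = 1
g(4) = mex{1} = 0
g(5) = mex{0,1} = 2
g(6) = mex{0} = 1
g(7) = mex{0,1,2} = 3
g(8) = mex{0,1} = 2
g(9) = mex{0,1,3} = 2
g(10) = mex{1,2} = 0
So g(10) = 0.
By the Sprague-Grundy theorem, the Grundy value of a sum of independent games is the XOR of the component values.
Combined value = 5 XOR 8 XOR 6 XOR 0 = 11.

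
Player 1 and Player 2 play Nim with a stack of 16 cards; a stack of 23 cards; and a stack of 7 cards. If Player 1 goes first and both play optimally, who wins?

Bitwise XOR of the heap sizes:
  10000  (16)
  10111  (23)
  00111  (7)
  -----
  00000  (0)
The nim-sum is 0, so this is a P-position: the player to move is in a losing position under optimal play; Player 1 is about to move from it and so loses — Player 2 wins.

Player 2 wins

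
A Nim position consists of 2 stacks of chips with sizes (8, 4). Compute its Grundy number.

Bitwise XOR of the heap sizes:
  1000  (8)
  0100  (4)
  ----
  1100  (12)

12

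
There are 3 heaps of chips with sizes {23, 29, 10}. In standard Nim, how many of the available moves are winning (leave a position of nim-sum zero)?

In binary:
  10111  (23)
  11101  (29)
  01010  (10)
  -----
  00000  (0)
The nim-sum is already 0, so every move leaves a nonzero nim-sum — there are no winning moves.

0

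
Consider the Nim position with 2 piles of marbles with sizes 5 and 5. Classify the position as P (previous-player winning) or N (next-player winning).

P-position

Compute the nim-sum pairwise:
5 ^ 5 = 0
The nim-sum is 0, so this is a P-position: the player to move is in a losing position under optimal play.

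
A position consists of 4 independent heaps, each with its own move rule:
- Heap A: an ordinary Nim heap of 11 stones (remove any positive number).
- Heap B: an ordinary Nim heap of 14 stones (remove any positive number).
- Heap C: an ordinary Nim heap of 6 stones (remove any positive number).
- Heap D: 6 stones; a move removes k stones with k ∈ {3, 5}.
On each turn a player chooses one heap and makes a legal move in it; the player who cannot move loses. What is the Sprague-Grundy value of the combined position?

1

Heap A is a plain Nim heap of size 11, so its Grundy value is 11.
Heap B is a plain Nim heap of size 14, so its Grundy value is 14.
Heap C is a plain Nim heap of size 6, so its Grundy value is 6.
Build the Grundy sequence for heap D with g(k) = mex{g(k−s) : s ∈ {3, 5}, s ≤ k}:
g(0) = mex{} = 0
g(1) = mex{} = 0
g(2) = mex{} = 0
g(3) = mex{0} = 1
g(4) = mex{0} = 1
g(5) = mex{0} = 1
g(6) = mex{0,1} = 2
So g(6) = 2.
By the Sprague-Grundy theorem, the Grundy value of a sum of independent games is the XOR of the component values.
Combined value = 11 ⊕ 14 ⊕ 6 ⊕ 2 = 1.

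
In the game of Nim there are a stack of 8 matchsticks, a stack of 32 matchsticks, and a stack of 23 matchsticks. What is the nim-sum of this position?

63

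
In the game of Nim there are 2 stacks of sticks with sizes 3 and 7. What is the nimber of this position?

In binary:
  011  (3)
  111  (7)
  ---
  100  (4)

4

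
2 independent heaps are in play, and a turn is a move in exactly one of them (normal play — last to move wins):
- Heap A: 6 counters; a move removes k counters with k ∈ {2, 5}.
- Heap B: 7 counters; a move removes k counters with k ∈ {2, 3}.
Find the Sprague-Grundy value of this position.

0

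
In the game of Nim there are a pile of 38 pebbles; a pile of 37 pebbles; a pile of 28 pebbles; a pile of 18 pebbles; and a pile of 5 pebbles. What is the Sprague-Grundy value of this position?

Nim-sum: 38 XOR 37 XOR 28 XOR 18 XOR 5 = 8.

8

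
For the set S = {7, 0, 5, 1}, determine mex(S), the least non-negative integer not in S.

2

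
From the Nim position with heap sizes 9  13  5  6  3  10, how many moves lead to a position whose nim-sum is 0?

Nim-sum: 9 XOR 13 XOR 5 XOR 6 XOR 3 XOR 10 = 14.
The overall nim-sum is X = 14. A heap of size p has a winning move iff p XOR X < p (reduce it to p XOR X).
  9: 9 XOR 14 = 7 < 9 — winning move (to 7).
  13: 13 XOR 14 = 3 < 13 — winning move (to 3).
  5: 5 XOR 14 = 11 ≥ 5 — no move.
  6: 6 XOR 14 = 8 ≥ 6 — no move.
  3: 3 XOR 14 = 13 ≥ 3 — no move.
  10: 10 XOR 14 = 4 < 10 — winning move (to 4).
That gives 3 winning moves.

3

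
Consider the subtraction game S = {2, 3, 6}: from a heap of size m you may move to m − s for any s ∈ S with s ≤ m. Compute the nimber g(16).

Build the Grundy sequence with g(k) = mex{g(k−s) : s ∈ {2, 3, 6}, s ≤ k}:
k:     0  1  2  3  4  5  6  7  8  9 10 11 12 13 14 15 16
g(k):  0  0  1  1  2  0  3  1  2  0  0  1  1  2  0  3  1
So g(16) = 1.

1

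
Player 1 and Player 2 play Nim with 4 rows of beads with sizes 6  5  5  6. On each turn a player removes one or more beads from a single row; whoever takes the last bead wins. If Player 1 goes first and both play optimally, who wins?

Compute the nim-sum pairwise:
6 ⊕ 5 = 3
3 ⊕ 5 = 6
6 ⊕ 6 = 0
The nim-sum is 0, so this is a P-position: the player to move is in a losing position under optimal play; Player 1 is about to move from it and so loses — Player 2 wins.

Player 2 wins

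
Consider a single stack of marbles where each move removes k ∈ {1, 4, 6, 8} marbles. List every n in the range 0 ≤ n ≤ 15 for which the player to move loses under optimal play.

0, 2, 5, 7, 12, 14

Compute g(0), g(1), … for moves {1, 4, 6, 8}:
k:     0  1  2  3  4  5  6  7  8  9 10 11 12 13 14 15
g(k):  0  1  0  1  2  0  1  0  1  2  3  2  0  1  0  1
The P-positions (g = 0) in 0..15 are 0, 2, 5, 7, 12, 14.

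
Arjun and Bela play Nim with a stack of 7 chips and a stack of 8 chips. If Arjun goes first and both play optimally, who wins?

In binary:
  0111  (7)
  1000  (8)
  ----
  1111  (15)
The nim-sum is 15 ≠ 0, so this is an N-position: the player to move can win; Arjun has a winning move.

Arjun wins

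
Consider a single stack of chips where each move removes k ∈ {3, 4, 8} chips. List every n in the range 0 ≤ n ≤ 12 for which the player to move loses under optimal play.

0, 1, 2, 7, 12

Compute g(0), g(1), … for moves {3, 4, 8}:
g(0) = mex{} = 0
g(1) = mex{} = 0
g(2) = mex{} = 0
g(3) = mex{0} = 1
g(4) = mex{0} = 1
g(5) = mex{0} = 1
g(6) = mex{0,1} = 2
g(7) = mex{1} = 0
g(8) = mex{0,1} = 2
g(9) = mex{0,1,2} = 3
g(10) = mex{0,2} = 1
g(11) = mex{0,1,2} = 3
g(12) = mex{1,2,3} = 0
The P-positions (g = 0) in 0..12 are 0, 1, 2, 7, 12.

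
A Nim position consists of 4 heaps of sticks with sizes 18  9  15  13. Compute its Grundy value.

25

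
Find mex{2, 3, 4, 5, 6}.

0 is not in the set, so the mex is 0.

0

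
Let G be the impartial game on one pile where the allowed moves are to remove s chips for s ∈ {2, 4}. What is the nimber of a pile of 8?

1

Compute g(0), g(1), … for moves {2, 4}:
g(0) = mex{} = 0
g(1) = mex{} = 0
g(2) = mex{0} = 1
g(3) = mex{0} = 1
g(4) = mex{0,1} = 2
g(5) = mex{0,1} = 2
g(6) = mex{1,2} = 0
g(7) = mex{1,2} = 0
g(8) = mex{0,2} = 1
So g(8) = 1.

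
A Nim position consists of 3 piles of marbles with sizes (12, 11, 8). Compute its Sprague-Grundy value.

15

In binary:
  1100  (12)
  1011  (11)
  1000  (8)
  ----
  1111  (15)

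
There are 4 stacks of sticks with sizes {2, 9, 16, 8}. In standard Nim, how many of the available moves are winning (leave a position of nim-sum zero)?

Compute the nim-sum pairwise:
2 ⊕ 9 = 11
11 ⊕ 16 = 27
27 ⊕ 8 = 19
The overall nim-sum is X = 19. A stack of size p has a winning move iff p XOR X < p (reduce it to p XOR X).
  2: 2 XOR 19 = 17 ≥ 2 — no move.
  9: 9 XOR 19 = 26 ≥ 9 — no move.
  16: 16 XOR 19 = 3 < 16 — winning move (to 3).
  8: 8 XOR 19 = 27 ≥ 8 — no move.
That gives 1 winning move.

1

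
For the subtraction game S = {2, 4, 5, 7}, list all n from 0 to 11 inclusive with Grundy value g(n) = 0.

Build the Grundy sequence with g(k) = mex{g(k−s) : s ∈ {2, 4, 5, 7}, s ≤ k}:
k:     0  1  2  3  4  5  6  7  8  9 10 11
g(k):  0  0  1  1  2  2  3  3  4  0  0  1
The P-positions (g = 0) in 0..11 are 0, 1, 9, 10.

0, 1, 9, 10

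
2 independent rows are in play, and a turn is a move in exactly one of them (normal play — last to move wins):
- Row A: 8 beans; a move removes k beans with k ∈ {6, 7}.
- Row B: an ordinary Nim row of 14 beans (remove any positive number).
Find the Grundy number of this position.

15

For row A, compute g(0), g(1), … with moves {6, 7}:
g(0) = mex{} = 0
g(1) = mex{} = 0
g(2) = mex{} = 0
g(3) = mex{} = 0
g(4) = mex{} = 0
g(5) = mex{} = 0
g(6) = mex{0} = 1
g(7) = mex{0} = 1
g(8) = mex{0} = 1
So g(8) = 1.
Row B is a plain Nim row of size 14, so its Grundy value is 14.
The value of a disjunctive sum is the nim-sum of the parts.
Combined value = 1 ⊕ 14 = 15.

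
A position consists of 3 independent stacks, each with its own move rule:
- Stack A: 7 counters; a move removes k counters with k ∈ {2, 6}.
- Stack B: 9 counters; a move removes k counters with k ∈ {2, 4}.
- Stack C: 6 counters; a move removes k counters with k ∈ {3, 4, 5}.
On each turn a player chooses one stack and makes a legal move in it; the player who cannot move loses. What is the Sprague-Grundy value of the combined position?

2

Build the Grundy sequence for stack A with g(k) = mex{g(k−s) : s ∈ {2, 6}, s ≤ k}:
g(0) = mex{} = 0
g(1) = mex{} = 0
g(2) = mex{0} = 1
g(3) = mex{0} = 1
g(4) = mex{1} = 0
g(5) = mex{1} = 0
g(6) = mex{0} = 1
g(7) = mex{0} = 1
So g(7) = 1.
Build the Grundy sequence for stack B with g(k) = mex{g(k−s) : s ∈ {2, 4}, s ≤ k}:
g(0) = mex{} = 0
g(1) = mex{} = 0
g(2) = mex{0} = 1
g(3) = mex{0} = 1
g(4) = mex{0,1} = 2
g(5) = mex{0,1} = 2
g(6) = mex{1,2} = 0
g(7) = mex{1,2} = 0
g(8) = mex{0,2} = 1
g(9) = mex{0,2} = 1
So g(9) = 1.
For stack C, compute g(0), g(1), … with moves {3, 4, 5}:
k:     0  1  2  3  4  5  6
g(k):  0  0  0  1  1  1  2
So g(6) = 2.
By the Sprague-Grundy theorem, the Grundy value of a sum of independent games is the XOR of the component values.
Combined value = 1 ⊕ 1 ⊕ 2 = 2.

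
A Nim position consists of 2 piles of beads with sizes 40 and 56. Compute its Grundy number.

Write each in binary and XOR column by column:
  101000  (40)
  111000  (56)
  ------
  010000  (16)

16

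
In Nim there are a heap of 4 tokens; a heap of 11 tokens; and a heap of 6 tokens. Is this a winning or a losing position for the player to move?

Winning position

Write each in binary and XOR column by column:
  0100  (4)
  1011  (11)
  0110  (6)
  ----
  1001  (9)
The nim-sum is 9 ≠ 0, so this is an N-position: the player to move can win.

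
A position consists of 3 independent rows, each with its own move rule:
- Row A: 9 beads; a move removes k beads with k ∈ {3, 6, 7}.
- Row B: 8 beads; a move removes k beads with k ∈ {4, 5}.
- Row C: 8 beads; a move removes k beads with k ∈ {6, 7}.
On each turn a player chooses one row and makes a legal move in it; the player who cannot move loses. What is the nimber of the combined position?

0

For row A, compute g(0), g(1), … with moves {3, 6, 7}:
g(0) = mex{} = 0
g(1) = mex{} = 0
g(2) = mex{} = 0
g(3) = mex{0} = 1
g(4) = mex{0} = 1
g(5) = mex{0} = 1
g(6) = mex{0,1} = 2
g(7) = mex{0,1} = 2
g(8) = mex{0,1} = 2
g(9) = mex{0,1,2} = 3
So g(9) = 3.
Build the Grundy sequence for row B with g(k) = mex{g(k−s) : s ∈ {4, 5}, s ≤ k}:
k:     0  1  2  3  4  5  6  7  8
g(k):  0  0  0  0  1  1  1  1  2
So g(8) = 2.
For row C, compute g(0), g(1), … with moves {6, 7}:
g(0) = mex{} = 0
g(1) = mex{} = 0
g(2) = mex{} = 0
g(3) = mex{} = 0
g(4) = mex{} = 0
g(5) = mex{} = 0
g(6) = mex{0} = 1
g(7) = mex{0} = 1
g(8) = mex{0} = 1
So g(8) = 1.
The value of a disjunctive sum is the nim-sum of the parts.
Combined value = 3 XOR 2 XOR 1 = 0.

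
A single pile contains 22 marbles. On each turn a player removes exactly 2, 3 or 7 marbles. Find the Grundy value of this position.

Compute g(0), g(1), … for moves {2, 3, 7}:
k:     0  1  2  3  4  5  6  7  8  9 10 11 12 13 14 15 16 17 18 19 20 21 22
g(k):  0  0  1  1  2  0  0  1  1  2  0  0  1  1  2  0  0  1  1  2  0  0  1
So g(22) = 1.

1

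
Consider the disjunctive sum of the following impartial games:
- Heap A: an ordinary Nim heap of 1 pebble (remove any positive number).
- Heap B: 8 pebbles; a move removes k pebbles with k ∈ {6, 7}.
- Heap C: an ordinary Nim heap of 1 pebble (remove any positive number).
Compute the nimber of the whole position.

Heap A is a plain Nim heap of size 1, so its Grundy value is 1.
Grundy values for heap B (subtraction set {6, 7}):
g(0) = mex{} = 0
g(1) = mex{} = 0
g(2) = mex{} = 0
g(3) = mex{} = 0
g(4) = mex{} = 0
g(5) = mex{} = 0
g(6) = mex{0} = 1
g(7) = mex{0} = 1
g(8) = mex{0} = 1
So g(8) = 1.
Heap C is a plain Nim heap of size 1, so its Grundy value is 1.
The value of a disjunctive sum is the nim-sum of the parts.
Combined value = 1 ⊕ 1 ⊕ 1 = 1.

1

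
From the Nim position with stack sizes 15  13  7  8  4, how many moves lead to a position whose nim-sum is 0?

3

Nim-sum: 15 ⊕ 13 ⊕ 7 ⊕ 8 ⊕ 4 = 9.
The overall nim-sum is X = 9. A stack of size p has a winning move iff p XOR X < p (reduce it to p XOR X).
  15: 15 XOR 9 = 6 < 15 — winning move (to 6).
  13: 13 XOR 9 = 4 < 13 — winning move (to 4).
  7: 7 XOR 9 = 14 ≥ 7 — no move.
  8: 8 XOR 9 = 1 < 8 — winning move (to 1).
  4: 4 XOR 9 = 13 ≥ 4 — no move.
That gives 3 winning moves.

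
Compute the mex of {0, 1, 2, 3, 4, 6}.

The values 0, 1, 2, 3, 4 are all present; 5 is the first non-negative integer missing from the set.

5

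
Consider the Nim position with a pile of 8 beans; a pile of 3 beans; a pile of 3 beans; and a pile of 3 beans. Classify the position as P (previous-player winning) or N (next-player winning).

Compute the nim-sum pairwise:
8 ⊕ 3 = 11
11 ⊕ 3 = 8
8 ⊕ 3 = 11
The nim-sum is 11 ≠ 0, so this is an N-position: the player to move can win.

N-position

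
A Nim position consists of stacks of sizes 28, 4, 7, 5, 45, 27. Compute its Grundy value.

44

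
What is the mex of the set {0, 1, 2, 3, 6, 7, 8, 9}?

4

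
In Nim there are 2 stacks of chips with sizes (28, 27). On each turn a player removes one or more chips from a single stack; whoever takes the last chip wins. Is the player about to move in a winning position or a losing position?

Winning position

Bitwise XOR of the heap sizes:
  11100  (28)
  11011  (27)
  -----
  00111  (7)
The nim-sum is 7 ≠ 0, so this is an N-position: the player to move can win.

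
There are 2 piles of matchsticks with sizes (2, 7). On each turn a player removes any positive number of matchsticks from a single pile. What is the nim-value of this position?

5

Nim-sum: 2 ⊕ 7 = 5.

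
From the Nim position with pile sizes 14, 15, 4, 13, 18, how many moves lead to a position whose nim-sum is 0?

1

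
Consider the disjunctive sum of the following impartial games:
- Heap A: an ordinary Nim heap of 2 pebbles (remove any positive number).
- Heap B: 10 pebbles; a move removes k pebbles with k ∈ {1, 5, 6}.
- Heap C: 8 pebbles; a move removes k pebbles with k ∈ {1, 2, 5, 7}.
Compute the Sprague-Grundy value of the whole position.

2

Heap A is a plain Nim heap of size 2, so its Grundy value is 2.
Grundy values for heap B (subtraction set {1, 5, 6}):
k:     0  1  2  3  4  5  6  7  8  9 10
g(k):  0  1  0  1  0  1  2  3  2  3  2
So g(10) = 2.
Build the Grundy sequence for heap C with g(k) = mex{g(k−s) : s ∈ {1, 2, 5, 7}, s ≤ k}:
k:     0  1  2  3  4  5  6  7  8
g(k):  0  1  2  0  1  2  0  1  2
So g(8) = 2.
The value of a disjunctive sum is the nim-sum of the parts.
Combined value = 2 XOR 2 XOR 2 = 2.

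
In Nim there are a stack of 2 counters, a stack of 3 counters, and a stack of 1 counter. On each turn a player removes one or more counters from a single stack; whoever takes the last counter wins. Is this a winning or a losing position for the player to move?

Losing position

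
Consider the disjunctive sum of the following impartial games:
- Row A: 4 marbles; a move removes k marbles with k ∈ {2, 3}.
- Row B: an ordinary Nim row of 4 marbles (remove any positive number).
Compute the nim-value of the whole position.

6

Grundy values for row A (subtraction set {2, 3}):
k:     0  1  2  3  4
g(k):  0  0  1  1  2
So g(4) = 2.
Row B is a plain Nim row of size 4, so its Grundy value is 4.
By the Sprague-Grundy theorem, the Grundy value of a sum of independent games is the XOR of the component values.
Combined value = 2 ⊕ 4 = 6.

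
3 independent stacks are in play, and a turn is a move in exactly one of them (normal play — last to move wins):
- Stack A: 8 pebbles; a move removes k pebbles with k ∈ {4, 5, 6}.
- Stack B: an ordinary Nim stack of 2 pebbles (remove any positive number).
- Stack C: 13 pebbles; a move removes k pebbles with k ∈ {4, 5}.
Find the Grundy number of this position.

1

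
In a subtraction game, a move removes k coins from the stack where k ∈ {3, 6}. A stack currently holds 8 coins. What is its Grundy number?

2

Grundy values for subtraction set {3, 6}:
g(0) = mex{} = 0
g(1) = mex{} = 0
g(2) = mex{} = 0
g(3) = mex{0} = 1
g(4) = mex{0} = 1
g(5) = mex{0} = 1
g(6) = mex{0,1} = 2
g(7) = mex{0,1} = 2
g(8) = mex{0,1} = 2
So g(8) = 2.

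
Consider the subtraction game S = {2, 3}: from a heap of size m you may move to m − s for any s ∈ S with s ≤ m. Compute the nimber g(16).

0

Compute g(0), g(1), … for moves {2, 3}:
k:     0  1  2  3  4  5  6  7  8  9 10 11 12 13 14 15 16
g(k):  0  0  1  1  2  0  0  1  1  2  0  0  1  1  2  0  0
So g(16) = 0.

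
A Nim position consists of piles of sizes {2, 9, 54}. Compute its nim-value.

61

Nim-sum: 2 ^ 9 ^ 54 = 61.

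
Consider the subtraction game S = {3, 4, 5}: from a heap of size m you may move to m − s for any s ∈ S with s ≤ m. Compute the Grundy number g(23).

2

Grundy values for subtraction set {3, 4, 5}:
k:     0  1  2  3  4  5  6  7  8  9 10 11 12 13 14 15 16 17 18 19 20 21 22 23
g(k):  0  0  0  1  1  1  2  2  0  0  0  1  1  1  2  2  0  0  0  1  1  1  2  2
So g(23) = 2.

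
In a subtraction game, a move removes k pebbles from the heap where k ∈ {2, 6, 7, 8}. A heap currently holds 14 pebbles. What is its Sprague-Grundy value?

Grundy values for subtraction set {2, 6, 7, 8}:
k:     0  1  2  3  4  5  6  7  8  9 10 11 12 13 14
g(k):  0  0  1  1  0  0  1  1  2  2  3  3  2  2  0
So g(14) = 0.

0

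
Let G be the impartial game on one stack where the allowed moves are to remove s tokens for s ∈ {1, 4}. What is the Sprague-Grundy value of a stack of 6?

Build the Grundy sequence with g(k) = mex{g(k−s) : s ∈ {1, 4}, s ≤ k}:
k:     0  1  2  3  4  5  6
g(k):  0  1  0  1  2  0  1
So g(6) = 1.

1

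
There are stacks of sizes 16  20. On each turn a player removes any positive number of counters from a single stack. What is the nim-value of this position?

Compute the nim-sum pairwise:
16 ⊕ 20 = 4

4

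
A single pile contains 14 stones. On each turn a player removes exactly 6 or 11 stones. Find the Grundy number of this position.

2

Compute g(0), g(1), … for moves {6, 11}:
g(0) = mex{} = 0
g(1) = mex{} = 0
g(2) = mex{} = 0
g(3) = mex{} = 0
g(4) = mex{} = 0
g(5) = mex{} = 0
g(6) = mex{0} = 1
g(7) = mex{0} = 1
g(8) = mex{0} = 1
g(9) = mex{0} = 1
g(10) = mex{0} = 1
g(11) = mex{0} = 1
g(12) = mex{0,1} = 2
g(13) = mex{0,1} = 2
g(14) = mex{0,1} = 2
So g(14) = 2.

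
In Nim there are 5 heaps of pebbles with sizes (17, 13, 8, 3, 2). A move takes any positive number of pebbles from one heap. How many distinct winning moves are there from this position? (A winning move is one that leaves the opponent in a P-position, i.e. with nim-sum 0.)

1

Compute the nim-sum pairwise:
17 ⊕ 13 = 28
28 ⊕ 8 = 20
20 ⊕ 3 = 23
23 ⊕ 2 = 21
The overall nim-sum is X = 21. A heap of size p has a winning move iff p XOR X < p (reduce it to p XOR X).
  17: 17 XOR 21 = 4 < 17 — winning move (to 4).
  13: 13 XOR 21 = 24 ≥ 13 — no move.
  8: 8 XOR 21 = 29 ≥ 8 — no move.
  3: 3 XOR 21 = 22 ≥ 3 — no move.
  2: 2 XOR 21 = 23 ≥ 2 — no move.
That gives 1 winning move.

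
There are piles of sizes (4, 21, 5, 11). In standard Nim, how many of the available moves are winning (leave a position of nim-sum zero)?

1

Bitwise XOR of the heap sizes:
  00100  (4)
  10101  (21)
  00101  (5)
  01011  (11)
  -----
  11111  (31)
The overall nim-sum is X = 31. A pile of size p has a winning move iff p XOR X < p (reduce it to p XOR X).
  4: 4 XOR 31 = 27 ≥ 4 — no move.
  21: 21 XOR 31 = 10 < 21 — winning move (to 10).
  5: 5 XOR 31 = 26 ≥ 5 — no move.
  11: 11 XOR 31 = 20 ≥ 11 — no move.
That gives 1 winning move.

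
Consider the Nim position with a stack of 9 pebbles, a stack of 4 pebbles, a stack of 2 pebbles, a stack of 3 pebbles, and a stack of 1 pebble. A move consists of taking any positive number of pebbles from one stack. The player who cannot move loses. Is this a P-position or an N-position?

N-position

Compute the nim-sum pairwise:
9 ⊕ 4 = 13
13 ⊕ 2 = 15
15 ⊕ 3 = 12
12 ⊕ 1 = 13
The nim-sum is 13 ≠ 0, so this is an N-position: the player to move can win.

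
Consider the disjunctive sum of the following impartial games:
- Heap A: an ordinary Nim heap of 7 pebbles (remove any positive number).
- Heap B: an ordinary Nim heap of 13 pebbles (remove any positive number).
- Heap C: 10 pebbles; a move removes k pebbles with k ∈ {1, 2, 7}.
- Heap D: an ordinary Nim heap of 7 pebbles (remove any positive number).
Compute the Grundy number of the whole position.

Heap A is a plain Nim heap of size 7, so its Grundy value is 7.
Heap B is a plain Nim heap of size 13, so its Grundy value is 13.
For heap C, compute g(0), g(1), … with moves {1, 2, 7}:
k:     0  1  2  3  4  5  6  7  8  9 10
g(k):  0  1  2  0  1  2  0  1  2  0  1
So g(10) = 1.
Heap D is a plain Nim heap of size 7, so its Grundy value is 7.
The value of a disjunctive sum is the nim-sum of the parts.
Combined value = 7 XOR 13 XOR 1 XOR 7 = 12.

12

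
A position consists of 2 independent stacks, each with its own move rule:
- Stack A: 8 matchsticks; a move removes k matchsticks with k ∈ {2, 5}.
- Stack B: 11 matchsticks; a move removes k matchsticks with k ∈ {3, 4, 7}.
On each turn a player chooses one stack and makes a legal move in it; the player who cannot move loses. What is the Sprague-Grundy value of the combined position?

0

Grundy values for stack A (subtraction set {2, 5}):
g(0) = mex{} = 0
g(1) = mex{} = 0
g(2) = mex{0} = 1
g(3) = mex{0} = 1
g(4) = mex{1} = 0
g(5) = mex{0,1} = 2
g(6) = mex{0} = 1
g(7) = mex{1,2} = 0
g(8) = mex{1} = 0
So g(8) = 0.
Grundy values for stack B (subtraction set {3, 4, 7}):
k:     0  1  2  3  4  5  6  7  8  9 10 11
g(k):  0  0  0  1  1  1  2  2  2  3  0  0
So g(11) = 0.
By the Sprague-Grundy theorem, the Grundy value of a sum of independent games is the XOR of the component values.
Combined value = 0 ⊕ 0 = 0.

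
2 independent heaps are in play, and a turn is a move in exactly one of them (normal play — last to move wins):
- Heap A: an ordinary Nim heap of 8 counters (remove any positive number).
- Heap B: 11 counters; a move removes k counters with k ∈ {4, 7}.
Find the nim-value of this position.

8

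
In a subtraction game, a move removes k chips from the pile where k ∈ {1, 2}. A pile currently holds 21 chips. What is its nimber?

Build the Grundy sequence with g(k) = mex{g(k−s) : s ∈ {1, 2}, s ≤ k}:
k:     0  1  2  3  4  5  6  7  8  9 10 11 12 13 14 15 16 17 18 19 20 21
g(k):  0  1  2  0  1  2  0  1  2  0  1  2  0  1  2  0  1  2  0  1  2  0
So g(21) = 0.

0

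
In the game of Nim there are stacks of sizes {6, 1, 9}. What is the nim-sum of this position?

Compute the nim-sum pairwise:
6 XOR 1 = 7
7 XOR 9 = 14

14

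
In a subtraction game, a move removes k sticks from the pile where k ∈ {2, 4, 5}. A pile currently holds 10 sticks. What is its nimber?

Compute g(0), g(1), … for moves {2, 4, 5}:
k:     0  1  2  3  4  5  6  7  8  9 10
g(k):  0  0  1  1  2  2  3  0  0  1  1
So g(10) = 1.

1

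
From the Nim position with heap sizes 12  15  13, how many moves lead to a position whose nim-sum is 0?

3

Bitwise XOR of the heap sizes:
  1100  (12)
  1111  (15)
  1101  (13)
  ----
  1110  (14)
The overall nim-sum is X = 14. A heap of size p has a winning move iff p XOR X < p (reduce it to p XOR X).
  12: 12 XOR 14 = 2 < 12 — winning move (to 2).
  15: 15 XOR 14 = 1 < 15 — winning move (to 1).
  13: 13 XOR 14 = 3 < 13 — winning move (to 3).
That gives 3 winning moves.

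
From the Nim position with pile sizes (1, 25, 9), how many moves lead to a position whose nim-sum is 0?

1

In binary:
  00001  (1)
  11001  (25)
  01001  (9)
  -----
  10001  (17)
The overall nim-sum is X = 17. A pile of size p has a winning move iff p XOR X < p (reduce it to p XOR X).
  1: 1 XOR 17 = 16 ≥ 1 — no move.
  25: 25 XOR 17 = 8 < 25 — winning move (to 8).
  9: 9 XOR 17 = 24 ≥ 9 — no move.
That gives 1 winning move.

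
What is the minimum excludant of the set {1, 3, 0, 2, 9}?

The values 0, 1, 2, 3 are all present; 4 is the first non-negative integer missing from the set.

4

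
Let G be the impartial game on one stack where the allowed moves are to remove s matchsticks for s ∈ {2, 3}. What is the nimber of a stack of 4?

2

Build the Grundy sequence with g(k) = mex{g(k−s) : s ∈ {2, 3}, s ≤ k}:
k:     0  1  2  3  4
g(k):  0  0  1  1  2
So g(4) = 2.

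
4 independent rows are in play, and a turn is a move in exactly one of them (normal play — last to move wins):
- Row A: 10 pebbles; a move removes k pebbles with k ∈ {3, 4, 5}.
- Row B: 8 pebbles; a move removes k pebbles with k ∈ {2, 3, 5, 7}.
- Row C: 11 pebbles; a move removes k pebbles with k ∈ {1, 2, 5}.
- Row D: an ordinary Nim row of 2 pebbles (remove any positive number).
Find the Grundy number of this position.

4

Grundy values for row A (subtraction set {3, 4, 5}):
k:     0  1  2  3  4  5  6  7  8  9 10
g(k):  0  0  0  1  1  1  2  2  0  0  0
So g(10) = 0.
Build the Grundy sequence for row B with g(k) = mex{g(k−s) : s ∈ {2, 3, 5, 7}, s ≤ k}:
g(0) = mex{} = 0
g(1) = mex{} = 0
g(2) = mex{0} = 1
g(3) = mex{0} = 1
g(4) = mex{0,1} = 2
g(5) = mex{0,1} = 2
g(6) = mex{0,1,2} = 3
g(7) = mex{0,1,2} = 3
g(8) = mex{0,1,2,3} = 4
So g(8) = 4.
Build the Grundy sequence for row C with g(k) = mex{g(k−s) : s ∈ {1, 2, 5}, s ≤ k}:
k:     0  1  2  3  4  5  6  7  8  9 10 11
g(k):  0  1  2  0  1  2  0  1  2  0  1  2
So g(11) = 2.
Row D is a plain Nim row of size 2, so its Grundy value is 2.
By the Sprague-Grundy theorem, the Grundy value of a sum of independent games is the XOR of the component values.
Combined value = 0 XOR 4 XOR 2 XOR 2 = 4.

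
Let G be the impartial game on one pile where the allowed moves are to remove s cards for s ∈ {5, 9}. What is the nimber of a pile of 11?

2

Grundy values for subtraction set {5, 9}:
k:     0  1  2  3  4  5  6  7  8  9 10 11
g(k):  0  0  0  0  0  1  1  1  1  1  2  2
So g(11) = 2.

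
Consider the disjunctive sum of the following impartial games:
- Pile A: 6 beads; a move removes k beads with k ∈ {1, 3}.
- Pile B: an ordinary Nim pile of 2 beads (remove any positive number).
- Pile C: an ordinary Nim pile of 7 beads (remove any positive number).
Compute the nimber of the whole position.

5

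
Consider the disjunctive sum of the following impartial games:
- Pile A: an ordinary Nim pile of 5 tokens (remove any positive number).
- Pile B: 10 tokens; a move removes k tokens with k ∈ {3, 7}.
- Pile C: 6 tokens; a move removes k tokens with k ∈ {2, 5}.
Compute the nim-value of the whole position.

4

Pile A is a plain Nim pile of size 5, so its Grundy value is 5.
Grundy values for pile B (subtraction set {3, 7}):
k:     0  1  2  3  4  5  6  7  8  9 10
g(k):  0  0  0  1  1  1  0  2  2  1  0
So g(10) = 0.
Grundy values for pile C (subtraction set {2, 5}):
k:     0  1  2  3  4  5  6
g(k):  0  0  1  1  0  2  1
So g(6) = 1.
The value of a disjunctive sum is the nim-sum of the parts.
Combined value = 5 XOR 0 XOR 1 = 4.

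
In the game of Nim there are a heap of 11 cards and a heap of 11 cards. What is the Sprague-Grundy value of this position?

0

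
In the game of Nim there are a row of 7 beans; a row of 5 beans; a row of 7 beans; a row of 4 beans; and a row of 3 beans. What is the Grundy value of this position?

2

Write each in binary and XOR column by column:
  111  (7)
  101  (5)
  111  (7)
  100  (4)
  011  (3)
  ---
  010  (2)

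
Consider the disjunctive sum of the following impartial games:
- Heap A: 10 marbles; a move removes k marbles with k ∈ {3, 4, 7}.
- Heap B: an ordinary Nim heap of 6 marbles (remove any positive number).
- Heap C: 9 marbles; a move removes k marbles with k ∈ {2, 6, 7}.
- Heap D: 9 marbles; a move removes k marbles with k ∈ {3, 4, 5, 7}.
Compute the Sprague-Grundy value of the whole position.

5

Build the Grundy sequence for heap A with g(k) = mex{g(k−s) : s ∈ {3, 4, 7}, s ≤ k}:
g(0) = mex{} = 0
g(1) = mex{} = 0
g(2) = mex{} = 0
g(3) = mex{0} = 1
g(4) = mex{0} = 1
g(5) = mex{0} = 1
g(6) = mex{0,1} = 2
g(7) = mex{0,1} = 2
g(8) = mex{0,1} = 2
g(9) = mex{0,1,2} = 3
g(10) = mex{1,2} = 0
So g(10) = 0.
Heap B is a plain Nim heap of size 6, so its Grundy value is 6.
Grundy values for heap C (subtraction set {2, 6, 7}):
g(0) = mex{} = 0
g(1) = mex{} = 0
g(2) = mex{0} = 1
g(3) = mex{0} = 1
g(4) = mex{1} = 0
g(5) = mex{1} = 0
g(6) = mex{0} = 1
g(7) = mex{0} = 1
g(8) = mex{0,1} = 2
g(9) = mex{1} = 0
So g(9) = 0.
Grundy values for heap D (subtraction set {3, 4, 5, 7}):
g(0) = mex{} = 0
g(1) = mex{} = 0
g(2) = mex{} = 0
g(3) = mex{0} = 1
g(4) = mex{0} = 1
g(5) = mex{0} = 1
g(6) = mex{0,1} = 2
g(7) = mex{0,1} = 2
g(8) = mex{0,1} = 2
g(9) = mex{0,1,2} = 3
So g(9) = 3.
By the Sprague-Grundy theorem, the Grundy value of a sum of independent games is the XOR of the component values.
Combined value = 0 ⊕ 6 ⊕ 0 ⊕ 3 = 5.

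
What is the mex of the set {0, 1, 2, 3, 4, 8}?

5

The values 0, 1, 2, 3, 4 are all present; 5 is the first non-negative integer missing from the set.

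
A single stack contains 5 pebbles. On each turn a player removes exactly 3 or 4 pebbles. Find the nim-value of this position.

Build the Grundy sequence with g(k) = mex{g(k−s) : s ∈ {3, 4}, s ≤ k}:
k:     0  1  2  3  4  5
g(k):  0  0  0  1  1  1
So g(5) = 1.

1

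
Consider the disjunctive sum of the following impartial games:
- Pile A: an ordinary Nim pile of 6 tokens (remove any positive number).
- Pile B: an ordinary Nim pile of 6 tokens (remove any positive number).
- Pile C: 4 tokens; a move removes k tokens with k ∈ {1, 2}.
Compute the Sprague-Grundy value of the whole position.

Pile A is a plain Nim pile of size 6, so its Grundy value is 6.
Pile B is a plain Nim pile of size 6, so its Grundy value is 6.
Build the Grundy sequence for pile C with g(k) = mex{g(k−s) : s ∈ {1, 2}, s ≤ k}:
k:     0  1  2  3  4
g(k):  0  1  2  0  1
So g(4) = 1.
By the Sprague-Grundy theorem, the Grundy value of a sum of independent games is the XOR of the component values.
Combined value = 6 ⊕ 6 ⊕ 1 = 1.

1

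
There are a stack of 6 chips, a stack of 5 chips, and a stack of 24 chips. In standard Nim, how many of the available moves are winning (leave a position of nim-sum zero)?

Compute the nim-sum pairwise:
6 XOR 5 = 3
3 XOR 24 = 27
The overall nim-sum is X = 27. A stack of size p has a winning move iff p XOR X < p (reduce it to p XOR X).
  6: 6 XOR 27 = 29 ≥ 6 — no move.
  5: 5 XOR 27 = 30 ≥ 5 — no move.
  24: 24 XOR 27 = 3 < 24 — winning move (to 3).
That gives 1 winning move.

1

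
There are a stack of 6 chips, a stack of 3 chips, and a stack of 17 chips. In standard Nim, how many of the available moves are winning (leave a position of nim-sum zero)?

1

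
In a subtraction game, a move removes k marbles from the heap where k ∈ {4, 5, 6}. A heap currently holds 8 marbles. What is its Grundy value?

2

Build the Grundy sequence with g(k) = mex{g(k−s) : s ∈ {4, 5, 6}, s ≤ k}:
g(0) = mex{} = 0
g(1) = mex{} = 0
g(2) = mex{} = 0
g(3) = mex{} = 0
g(4) = mex{0} = 1
g(5) = mex{0} = 1
g(6) = mex{0} = 1
g(7) = mex{0} = 1
g(8) = mex{0,1} = 2
So g(8) = 2.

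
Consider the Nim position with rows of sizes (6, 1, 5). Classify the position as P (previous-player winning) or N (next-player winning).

N-position

Nim-sum: 6 ⊕ 1 ⊕ 5 = 2.
The nim-sum is 2 ≠ 0, so this is an N-position: the player to move can win.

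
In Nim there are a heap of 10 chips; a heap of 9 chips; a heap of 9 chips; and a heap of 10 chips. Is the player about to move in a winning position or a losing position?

Losing position

Compute the nim-sum pairwise:
10 XOR 9 = 3
3 XOR 9 = 10
10 XOR 10 = 0
The nim-sum is 0, so this is a P-position: the player to move is in a losing position under optimal play.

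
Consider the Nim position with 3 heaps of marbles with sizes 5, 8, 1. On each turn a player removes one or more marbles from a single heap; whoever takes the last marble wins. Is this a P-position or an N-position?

N-position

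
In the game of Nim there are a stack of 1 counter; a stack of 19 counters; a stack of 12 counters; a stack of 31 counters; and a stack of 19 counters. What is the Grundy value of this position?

Write each in binary and XOR column by column:
  00001  (1)
  10011  (19)
  01100  (12)
  11111  (31)
  10011  (19)
  -----
  10010  (18)

18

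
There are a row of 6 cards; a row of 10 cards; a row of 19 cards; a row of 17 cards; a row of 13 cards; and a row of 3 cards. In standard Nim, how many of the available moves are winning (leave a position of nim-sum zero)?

0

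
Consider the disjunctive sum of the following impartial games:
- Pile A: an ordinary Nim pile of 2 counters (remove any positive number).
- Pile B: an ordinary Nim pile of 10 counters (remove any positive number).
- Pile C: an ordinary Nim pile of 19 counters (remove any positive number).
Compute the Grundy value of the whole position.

27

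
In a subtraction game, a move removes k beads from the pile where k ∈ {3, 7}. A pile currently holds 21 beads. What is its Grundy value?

Build the Grundy sequence with g(k) = mex{g(k−s) : s ∈ {3, 7}, s ≤ k}:
k:     0  1  2  3  4  5  6  7  8  9 10 11 12 13 14 15 16 17 18 19 20 21
g(k):  0  0  0  1  1  1  0  2  2  1  0  0  0  1  1  1  0  2  2  1  0  0
So g(21) = 0.

0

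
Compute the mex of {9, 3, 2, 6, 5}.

0

0 is not in the set, so the mex is 0.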